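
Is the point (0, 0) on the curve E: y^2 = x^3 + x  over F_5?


Check whether y^2 = x^3 + 1 x + 0 (mod 5) for (x, y) = (0, 0).
LHS: y^2 = 0^2 mod 5 = 0
RHS: x^3 + 1 x + 0 = 0^3 + 1*0 + 0 mod 5 = 0
LHS = RHS

Yes, on the curve


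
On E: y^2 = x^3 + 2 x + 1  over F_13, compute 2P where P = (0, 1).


Doubling: s = (3 x1^2 + a) / (2 y1)
s = (3*0^2 + 2) / (2*1) mod 13 = 1
x3 = s^2 - 2 x1 mod 13 = 1^2 - 2*0 = 1
y3 = s (x1 - x3) - y1 mod 13 = 1 * (0 - 1) - 1 = 11

2P = (1, 11)


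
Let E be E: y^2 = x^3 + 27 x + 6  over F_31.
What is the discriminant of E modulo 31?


4 a^3 + 27 b^2 = 4*27^3 + 27*6^2 = 78732 + 972 = 79704
Delta = -16 * (79704) = -1275264
Delta mod 31 = 14

Delta = 14 (mod 31)


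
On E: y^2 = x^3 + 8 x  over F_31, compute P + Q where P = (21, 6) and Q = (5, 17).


P != Q, so use the chord formula.
s = (y2 - y1) / (x2 - x1) = (11) / (15) mod 31 = 9
x3 = s^2 - x1 - x2 mod 31 = 9^2 - 21 - 5 = 24
y3 = s (x1 - x3) - y1 mod 31 = 9 * (21 - 24) - 6 = 29

P + Q = (24, 29)


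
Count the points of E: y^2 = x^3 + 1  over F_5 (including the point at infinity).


For each x in F_5, count y with y^2 = x^3 + 0 x + 1 mod 5:
  x = 0: RHS = 1, y in [1, 4]  -> 2 point(s)
  x = 2: RHS = 4, y in [2, 3]  -> 2 point(s)
  x = 4: RHS = 0, y in [0]  -> 1 point(s)
Affine points: 5. Add the point at infinity: total = 6.

#E(F_5) = 6


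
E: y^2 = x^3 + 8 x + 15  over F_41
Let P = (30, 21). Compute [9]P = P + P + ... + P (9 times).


k = 9 = 1001_2 (binary, LSB first: 1001)
Double-and-add from P = (30, 21):
  bit 0 = 1: acc = O + (30, 21) = (30, 21)
  bit 1 = 0: acc unchanged = (30, 21)
  bit 2 = 0: acc unchanged = (30, 21)
  bit 3 = 1: acc = (30, 21) + (9, 18) = (38, 13)

9P = (38, 13)


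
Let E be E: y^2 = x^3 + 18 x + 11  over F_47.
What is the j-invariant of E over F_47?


Delta = -16(4 a^3 + 27 b^2) mod 47 = 18
-1728 * (4 a)^3 = -1728 * (4*18)^3 mod 47 = 43
j = 43 * 18^(-1) mod 47 = 5

j = 5 (mod 47)


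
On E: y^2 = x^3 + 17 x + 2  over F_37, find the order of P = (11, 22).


Compute successive multiples of P until we hit O:
  1P = (11, 22)
  2P = (11, 15)
  3P = O

ord(P) = 3


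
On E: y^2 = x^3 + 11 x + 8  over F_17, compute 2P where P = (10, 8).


Doubling: s = (3 x1^2 + a) / (2 y1)
s = (3*10^2 + 11) / (2*8) mod 17 = 12
x3 = s^2 - 2 x1 mod 17 = 12^2 - 2*10 = 5
y3 = s (x1 - x3) - y1 mod 17 = 12 * (10 - 5) - 8 = 1

2P = (5, 1)


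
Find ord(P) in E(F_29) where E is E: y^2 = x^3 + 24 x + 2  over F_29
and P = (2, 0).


Compute successive multiples of P until we hit O:
  1P = (2, 0)
  2P = O

ord(P) = 2


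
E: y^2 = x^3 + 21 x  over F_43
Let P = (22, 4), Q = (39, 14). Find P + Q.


P != Q, so use the chord formula.
s = (y2 - y1) / (x2 - x1) = (10) / (17) mod 43 = 36
x3 = s^2 - x1 - x2 mod 43 = 36^2 - 22 - 39 = 31
y3 = s (x1 - x3) - y1 mod 43 = 36 * (22 - 31) - 4 = 16

P + Q = (31, 16)


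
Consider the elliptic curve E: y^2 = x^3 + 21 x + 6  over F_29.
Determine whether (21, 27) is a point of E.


Check whether y^2 = x^3 + 21 x + 6 (mod 29) for (x, y) = (21, 27).
LHS: y^2 = 27^2 mod 29 = 4
RHS: x^3 + 21 x + 6 = 21^3 + 21*21 + 6 mod 29 = 22
LHS != RHS

No, not on the curve


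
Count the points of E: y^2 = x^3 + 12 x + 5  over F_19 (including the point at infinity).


For each x in F_19, count y with y^2 = x^3 + 12 x + 5 mod 19:
  x = 0: RHS = 5, y in [9, 10]  -> 2 point(s)
  x = 3: RHS = 11, y in [7, 12]  -> 2 point(s)
  x = 5: RHS = 0, y in [0]  -> 1 point(s)
  x = 8: RHS = 5, y in [9, 10]  -> 2 point(s)
  x = 9: RHS = 6, y in [5, 14]  -> 2 point(s)
  x = 10: RHS = 4, y in [2, 17]  -> 2 point(s)
  x = 11: RHS = 5, y in [9, 10]  -> 2 point(s)
  x = 15: RHS = 7, y in [8, 11]  -> 2 point(s)
  x = 17: RHS = 11, y in [7, 12]  -> 2 point(s)
  x = 18: RHS = 11, y in [7, 12]  -> 2 point(s)
Affine points: 19. Add the point at infinity: total = 20.

#E(F_19) = 20


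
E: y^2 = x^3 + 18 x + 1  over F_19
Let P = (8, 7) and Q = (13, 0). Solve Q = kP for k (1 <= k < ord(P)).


Enumerate multiples of P until we hit Q = (13, 0):
  1P = (8, 7)
  2P = (0, 18)
  3P = (12, 8)
  4P = (5, 8)
  5P = (4, 17)
  6P = (18, 18)
  7P = (2, 11)
  8P = (1, 1)
  9P = (15, 6)
  10P = (3, 14)
  11P = (13, 0)
Match found at i = 11.

k = 11


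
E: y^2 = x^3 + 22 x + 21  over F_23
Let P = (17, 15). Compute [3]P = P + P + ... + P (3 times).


k = 3 = 11_2 (binary, LSB first: 11)
Double-and-add from P = (17, 15):
  bit 0 = 1: acc = O + (17, 15) = (17, 15)
  bit 1 = 1: acc = (17, 15) + (18, 19) = (4, 14)

3P = (4, 14)


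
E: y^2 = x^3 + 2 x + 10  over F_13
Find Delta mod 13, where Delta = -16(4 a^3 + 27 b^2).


4 a^3 + 27 b^2 = 4*2^3 + 27*10^2 = 32 + 2700 = 2732
Delta = -16 * (2732) = -43712
Delta mod 13 = 7

Delta = 7 (mod 13)


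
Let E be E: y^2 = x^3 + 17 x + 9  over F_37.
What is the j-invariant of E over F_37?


Delta = -16(4 a^3 + 27 b^2) mod 37 = 4
-1728 * (4 a)^3 = -1728 * (4*17)^3 mod 37 = 29
j = 29 * 4^(-1) mod 37 = 35

j = 35 (mod 37)


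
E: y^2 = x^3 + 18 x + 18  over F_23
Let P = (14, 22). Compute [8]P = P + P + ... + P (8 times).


k = 8 = 1000_2 (binary, LSB first: 0001)
Double-and-add from P = (14, 22):
  bit 0 = 0: acc unchanged = O
  bit 1 = 0: acc unchanged = O
  bit 2 = 0: acc unchanged = O
  bit 3 = 1: acc = O + (14, 1) = (14, 1)

8P = (14, 1)


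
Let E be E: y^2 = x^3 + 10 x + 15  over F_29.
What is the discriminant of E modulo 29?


4 a^3 + 27 b^2 = 4*10^3 + 27*15^2 = 4000 + 6075 = 10075
Delta = -16 * (10075) = -161200
Delta mod 29 = 11

Delta = 11 (mod 29)


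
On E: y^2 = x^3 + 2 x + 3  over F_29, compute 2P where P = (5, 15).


Doubling: s = (3 x1^2 + a) / (2 y1)
s = (3*5^2 + 2) / (2*15) mod 29 = 19
x3 = s^2 - 2 x1 mod 29 = 19^2 - 2*5 = 3
y3 = s (x1 - x3) - y1 mod 29 = 19 * (5 - 3) - 15 = 23

2P = (3, 23)


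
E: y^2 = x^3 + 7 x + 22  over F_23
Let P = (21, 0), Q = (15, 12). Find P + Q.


P != Q, so use the chord formula.
s = (y2 - y1) / (x2 - x1) = (12) / (17) mod 23 = 21
x3 = s^2 - x1 - x2 mod 23 = 21^2 - 21 - 15 = 14
y3 = s (x1 - x3) - y1 mod 23 = 21 * (21 - 14) - 0 = 9

P + Q = (14, 9)


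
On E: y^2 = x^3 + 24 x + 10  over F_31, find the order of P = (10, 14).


Compute successive multiples of P until we hit O:
  1P = (10, 14)
  2P = (19, 28)
  3P = (27, 25)
  4P = (3, 27)
  5P = (5, 21)
  6P = (13, 15)
  7P = (15, 5)
  8P = (8, 1)
  ... (continuing to 37P)
  37P = O

ord(P) = 37


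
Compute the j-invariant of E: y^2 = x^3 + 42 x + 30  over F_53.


Delta = -16(4 a^3 + 27 b^2) mod 53 = 21
-1728 * (4 a)^3 = -1728 * (4*42)^3 mod 53 = 45
j = 45 * 21^(-1) mod 53 = 40

j = 40 (mod 53)


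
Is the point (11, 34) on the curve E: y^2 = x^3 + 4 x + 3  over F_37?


Check whether y^2 = x^3 + 4 x + 3 (mod 37) for (x, y) = (11, 34).
LHS: y^2 = 34^2 mod 37 = 9
RHS: x^3 + 4 x + 3 = 11^3 + 4*11 + 3 mod 37 = 9
LHS = RHS

Yes, on the curve


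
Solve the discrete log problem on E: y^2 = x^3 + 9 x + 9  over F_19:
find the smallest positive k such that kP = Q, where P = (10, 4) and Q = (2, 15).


Enumerate multiples of P until we hit Q = (2, 15):
  1P = (10, 4)
  2P = (8, 2)
  3P = (2, 4)
  4P = (7, 15)
  5P = (7, 4)
  6P = (2, 15)
Match found at i = 6.

k = 6


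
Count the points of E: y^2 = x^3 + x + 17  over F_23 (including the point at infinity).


For each x in F_23, count y with y^2 = x^3 + 1 x + 17 mod 23:
  x = 2: RHS = 4, y in [2, 21]  -> 2 point(s)
  x = 3: RHS = 1, y in [1, 22]  -> 2 point(s)
  x = 4: RHS = 16, y in [4, 19]  -> 2 point(s)
  x = 5: RHS = 9, y in [3, 20]  -> 2 point(s)
  x = 6: RHS = 9, y in [3, 20]  -> 2 point(s)
  x = 8: RHS = 8, y in [10, 13]  -> 2 point(s)
  x = 11: RHS = 2, y in [5, 18]  -> 2 point(s)
  x = 12: RHS = 9, y in [3, 20]  -> 2 point(s)
  x = 15: RHS = 3, y in [7, 16]  -> 2 point(s)
  x = 16: RHS = 12, y in [9, 14]  -> 2 point(s)
  x = 17: RHS = 2, y in [5, 18]  -> 2 point(s)
  x = 18: RHS = 2, y in [5, 18]  -> 2 point(s)
  x = 19: RHS = 18, y in [8, 15]  -> 2 point(s)
Affine points: 26. Add the point at infinity: total = 27.

#E(F_23) = 27


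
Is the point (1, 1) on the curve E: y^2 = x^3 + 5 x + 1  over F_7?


Check whether y^2 = x^3 + 5 x + 1 (mod 7) for (x, y) = (1, 1).
LHS: y^2 = 1^2 mod 7 = 1
RHS: x^3 + 5 x + 1 = 1^3 + 5*1 + 1 mod 7 = 0
LHS != RHS

No, not on the curve


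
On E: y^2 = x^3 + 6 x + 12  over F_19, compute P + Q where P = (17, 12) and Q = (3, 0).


P != Q, so use the chord formula.
s = (y2 - y1) / (x2 - x1) = (7) / (5) mod 19 = 9
x3 = s^2 - x1 - x2 mod 19 = 9^2 - 17 - 3 = 4
y3 = s (x1 - x3) - y1 mod 19 = 9 * (17 - 4) - 12 = 10

P + Q = (4, 10)


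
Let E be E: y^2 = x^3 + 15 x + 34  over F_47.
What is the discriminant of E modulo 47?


4 a^3 + 27 b^2 = 4*15^3 + 27*34^2 = 13500 + 31212 = 44712
Delta = -16 * (44712) = -715392
Delta mod 47 = 42

Delta = 42 (mod 47)


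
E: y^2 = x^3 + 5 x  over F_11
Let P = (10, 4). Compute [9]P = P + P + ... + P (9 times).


k = 9 = 1001_2 (binary, LSB first: 1001)
Double-and-add from P = (10, 4):
  bit 0 = 1: acc = O + (10, 4) = (10, 4)
  bit 1 = 0: acc unchanged = (10, 4)
  bit 2 = 0: acc unchanged = (10, 4)
  bit 3 = 1: acc = (10, 4) + (9, 2) = (7, 2)

9P = (7, 2)


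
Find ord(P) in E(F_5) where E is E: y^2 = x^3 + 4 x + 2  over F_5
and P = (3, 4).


Compute successive multiples of P until we hit O:
  1P = (3, 4)
  2P = (3, 1)
  3P = O

ord(P) = 3


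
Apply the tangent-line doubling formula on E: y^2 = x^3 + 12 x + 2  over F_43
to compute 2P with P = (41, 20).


Doubling: s = (3 x1^2 + a) / (2 y1)
s = (3*41^2 + 12) / (2*20) mod 43 = 35
x3 = s^2 - 2 x1 mod 43 = 35^2 - 2*41 = 25
y3 = s (x1 - x3) - y1 mod 43 = 35 * (41 - 25) - 20 = 24

2P = (25, 24)


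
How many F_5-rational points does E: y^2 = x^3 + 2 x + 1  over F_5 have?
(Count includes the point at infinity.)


For each x in F_5, count y with y^2 = x^3 + 2 x + 1 mod 5:
  x = 0: RHS = 1, y in [1, 4]  -> 2 point(s)
  x = 1: RHS = 4, y in [2, 3]  -> 2 point(s)
  x = 3: RHS = 4, y in [2, 3]  -> 2 point(s)
Affine points: 6. Add the point at infinity: total = 7.

#E(F_5) = 7


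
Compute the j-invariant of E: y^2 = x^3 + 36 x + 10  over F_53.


Delta = -16(4 a^3 + 27 b^2) mod 53 = 31
-1728 * (4 a)^3 = -1728 * (4*36)^3 mod 53 = 39
j = 39 * 31^(-1) mod 53 = 44

j = 44 (mod 53)


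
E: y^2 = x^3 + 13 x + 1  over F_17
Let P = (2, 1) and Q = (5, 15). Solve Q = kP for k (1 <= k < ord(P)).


Enumerate multiples of P until we hit Q = (5, 15):
  1P = (2, 1)
  2P = (12, 10)
  3P = (5, 15)
Match found at i = 3.

k = 3


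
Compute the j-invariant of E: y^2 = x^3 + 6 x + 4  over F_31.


Delta = -16(4 a^3 + 27 b^2) mod 31 = 3
-1728 * (4 a)^3 = -1728 * (4*6)^3 mod 31 = 15
j = 15 * 3^(-1) mod 31 = 5

j = 5 (mod 31)


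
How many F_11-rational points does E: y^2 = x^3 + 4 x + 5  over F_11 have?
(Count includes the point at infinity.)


For each x in F_11, count y with y^2 = x^3 + 4 x + 5 mod 11:
  x = 0: RHS = 5, y in [4, 7]  -> 2 point(s)
  x = 3: RHS = 0, y in [0]  -> 1 point(s)
  x = 6: RHS = 3, y in [5, 6]  -> 2 point(s)
  x = 9: RHS = 0, y in [0]  -> 1 point(s)
  x = 10: RHS = 0, y in [0]  -> 1 point(s)
Affine points: 7. Add the point at infinity: total = 8.

#E(F_11) = 8


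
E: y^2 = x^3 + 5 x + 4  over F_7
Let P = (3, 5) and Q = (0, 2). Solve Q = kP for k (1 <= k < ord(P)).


Enumerate multiples of P until we hit Q = (0, 2):
  1P = (3, 5)
  2P = (2, 1)
  3P = (4, 5)
  4P = (0, 2)
Match found at i = 4.

k = 4


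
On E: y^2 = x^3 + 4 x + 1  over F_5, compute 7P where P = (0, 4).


k = 7 = 111_2 (binary, LSB first: 111)
Double-and-add from P = (0, 4):
  bit 0 = 1: acc = O + (0, 4) = (0, 4)
  bit 1 = 1: acc = (0, 4) + (4, 4) = (1, 1)
  bit 2 = 1: acc = (1, 1) + (3, 0) = (0, 1)

7P = (0, 1)


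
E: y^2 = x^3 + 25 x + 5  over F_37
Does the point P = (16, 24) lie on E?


Check whether y^2 = x^3 + 25 x + 5 (mod 37) for (x, y) = (16, 24).
LHS: y^2 = 24^2 mod 37 = 21
RHS: x^3 + 25 x + 5 = 16^3 + 25*16 + 5 mod 37 = 24
LHS != RHS

No, not on the curve


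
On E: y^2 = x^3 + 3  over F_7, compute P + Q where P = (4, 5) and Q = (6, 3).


P != Q, so use the chord formula.
s = (y2 - y1) / (x2 - x1) = (5) / (2) mod 7 = 6
x3 = s^2 - x1 - x2 mod 7 = 6^2 - 4 - 6 = 5
y3 = s (x1 - x3) - y1 mod 7 = 6 * (4 - 5) - 5 = 3

P + Q = (5, 3)


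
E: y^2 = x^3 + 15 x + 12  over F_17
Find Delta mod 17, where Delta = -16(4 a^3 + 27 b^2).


4 a^3 + 27 b^2 = 4*15^3 + 27*12^2 = 13500 + 3888 = 17388
Delta = -16 * (17388) = -278208
Delta mod 17 = 14

Delta = 14 (mod 17)


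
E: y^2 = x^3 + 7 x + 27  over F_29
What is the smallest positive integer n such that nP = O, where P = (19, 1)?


Compute successive multiples of P until we hit O:
  1P = (19, 1)
  2P = (27, 18)
  3P = (7, 10)
  4P = (9, 6)
  5P = (23, 1)
  6P = (16, 28)
  7P = (17, 10)
  8P = (6, 13)
  ... (continuing to 29P)
  29P = O

ord(P) = 29


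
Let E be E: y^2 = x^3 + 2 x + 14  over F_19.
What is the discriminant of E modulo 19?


4 a^3 + 27 b^2 = 4*2^3 + 27*14^2 = 32 + 5292 = 5324
Delta = -16 * (5324) = -85184
Delta mod 19 = 12

Delta = 12 (mod 19)


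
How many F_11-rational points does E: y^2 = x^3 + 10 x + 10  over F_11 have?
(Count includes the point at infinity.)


For each x in F_11, count y with y^2 = x^3 + 10 x + 10 mod 11:
  x = 2: RHS = 5, y in [4, 7]  -> 2 point(s)
  x = 3: RHS = 1, y in [1, 10]  -> 2 point(s)
  x = 4: RHS = 4, y in [2, 9]  -> 2 point(s)
  x = 5: RHS = 9, y in [3, 8]  -> 2 point(s)
  x = 6: RHS = 0, y in [0]  -> 1 point(s)
  x = 7: RHS = 5, y in [4, 7]  -> 2 point(s)
  x = 9: RHS = 4, y in [2, 9]  -> 2 point(s)
Affine points: 13. Add the point at infinity: total = 14.

#E(F_11) = 14


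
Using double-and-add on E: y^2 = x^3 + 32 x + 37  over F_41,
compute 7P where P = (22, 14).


k = 7 = 111_2 (binary, LSB first: 111)
Double-and-add from P = (22, 14):
  bit 0 = 1: acc = O + (22, 14) = (22, 14)
  bit 1 = 1: acc = (22, 14) + (18, 34) = (26, 6)
  bit 2 = 1: acc = (26, 6) + (38, 18) = (19, 1)

7P = (19, 1)


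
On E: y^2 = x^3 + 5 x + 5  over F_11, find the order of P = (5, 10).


Compute successive multiples of P until we hit O:
  1P = (5, 10)
  2P = (6, 8)
  3P = (4, 10)
  4P = (2, 1)
  5P = (2, 10)
  6P = (4, 1)
  7P = (6, 3)
  8P = (5, 1)
  ... (continuing to 9P)
  9P = O

ord(P) = 9


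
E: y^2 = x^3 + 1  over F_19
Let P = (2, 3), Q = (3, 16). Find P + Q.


P != Q, so use the chord formula.
s = (y2 - y1) / (x2 - x1) = (13) / (1) mod 19 = 13
x3 = s^2 - x1 - x2 mod 19 = 13^2 - 2 - 3 = 12
y3 = s (x1 - x3) - y1 mod 19 = 13 * (2 - 12) - 3 = 0

P + Q = (12, 0)


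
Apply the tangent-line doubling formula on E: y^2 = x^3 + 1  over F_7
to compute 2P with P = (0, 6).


Doubling: s = (3 x1^2 + a) / (2 y1)
s = (3*0^2 + 0) / (2*6) mod 7 = 0
x3 = s^2 - 2 x1 mod 7 = 0^2 - 2*0 = 0
y3 = s (x1 - x3) - y1 mod 7 = 0 * (0 - 0) - 6 = 1

2P = (0, 1)


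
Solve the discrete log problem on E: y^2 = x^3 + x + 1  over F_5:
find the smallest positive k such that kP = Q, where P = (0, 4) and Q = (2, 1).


Enumerate multiples of P until we hit Q = (2, 1):
  1P = (0, 4)
  2P = (4, 3)
  3P = (2, 4)
  4P = (3, 1)
  5P = (3, 4)
  6P = (2, 1)
Match found at i = 6.

k = 6


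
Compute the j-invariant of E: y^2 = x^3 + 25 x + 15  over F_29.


Delta = -16(4 a^3 + 27 b^2) mod 29 = 15
-1728 * (4 a)^3 = -1728 * (4*25)^3 mod 29 = 3
j = 3 * 15^(-1) mod 29 = 6

j = 6 (mod 29)


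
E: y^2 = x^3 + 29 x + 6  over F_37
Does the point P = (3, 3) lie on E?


Check whether y^2 = x^3 + 29 x + 6 (mod 37) for (x, y) = (3, 3).
LHS: y^2 = 3^2 mod 37 = 9
RHS: x^3 + 29 x + 6 = 3^3 + 29*3 + 6 mod 37 = 9
LHS = RHS

Yes, on the curve


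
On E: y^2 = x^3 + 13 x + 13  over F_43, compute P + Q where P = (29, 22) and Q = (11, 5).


P != Q, so use the chord formula.
s = (y2 - y1) / (x2 - x1) = (26) / (25) mod 43 = 32
x3 = s^2 - x1 - x2 mod 43 = 32^2 - 29 - 11 = 38
y3 = s (x1 - x3) - y1 mod 43 = 32 * (29 - 38) - 22 = 34

P + Q = (38, 34)


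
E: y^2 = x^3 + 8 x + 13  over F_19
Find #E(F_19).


For each x in F_19, count y with y^2 = x^3 + 8 x + 13 mod 19:
  x = 3: RHS = 7, y in [8, 11]  -> 2 point(s)
  x = 5: RHS = 7, y in [8, 11]  -> 2 point(s)
  x = 6: RHS = 11, y in [7, 12]  -> 2 point(s)
  x = 8: RHS = 0, y in [0]  -> 1 point(s)
  x = 9: RHS = 16, y in [4, 15]  -> 2 point(s)
  x = 11: RHS = 7, y in [8, 11]  -> 2 point(s)
  x = 14: RHS = 0, y in [0]  -> 1 point(s)
  x = 16: RHS = 0, y in [0]  -> 1 point(s)
  x = 18: RHS = 4, y in [2, 17]  -> 2 point(s)
Affine points: 15. Add the point at infinity: total = 16.

#E(F_19) = 16


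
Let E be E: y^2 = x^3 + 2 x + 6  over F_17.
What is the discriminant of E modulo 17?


4 a^3 + 27 b^2 = 4*2^3 + 27*6^2 = 32 + 972 = 1004
Delta = -16 * (1004) = -16064
Delta mod 17 = 1

Delta = 1 (mod 17)


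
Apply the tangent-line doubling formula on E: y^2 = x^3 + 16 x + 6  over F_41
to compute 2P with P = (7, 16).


Doubling: s = (3 x1^2 + a) / (2 y1)
s = (3*7^2 + 16) / (2*16) mod 41 = 32
x3 = s^2 - 2 x1 mod 41 = 32^2 - 2*7 = 26
y3 = s (x1 - x3) - y1 mod 41 = 32 * (7 - 26) - 16 = 32

2P = (26, 32)


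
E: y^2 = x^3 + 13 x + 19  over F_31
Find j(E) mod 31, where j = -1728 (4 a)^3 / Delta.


Delta = -16(4 a^3 + 27 b^2) mod 31 = 17
-1728 * (4 a)^3 = -1728 * (4*13)^3 mod 31 = 29
j = 29 * 17^(-1) mod 31 = 9

j = 9 (mod 31)


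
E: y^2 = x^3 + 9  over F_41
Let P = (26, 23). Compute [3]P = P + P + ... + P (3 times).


k = 3 = 11_2 (binary, LSB first: 11)
Double-and-add from P = (26, 23):
  bit 0 = 1: acc = O + (26, 23) = (26, 23)
  bit 1 = 1: acc = (26, 23) + (10, 5) = (21, 39)

3P = (21, 39)


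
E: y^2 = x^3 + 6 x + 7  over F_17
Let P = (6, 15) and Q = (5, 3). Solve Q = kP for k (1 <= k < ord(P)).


Enumerate multiples of P until we hit Q = (5, 3):
  1P = (6, 15)
  2P = (14, 9)
  3P = (5, 14)
  4P = (7, 1)
  5P = (13, 15)
  6P = (15, 2)
  7P = (9, 12)
  8P = (3, 16)
  9P = (10, 9)
  10P = (16, 0)
  11P = (10, 8)
  12P = (3, 1)
  13P = (9, 5)
  14P = (15, 15)
  15P = (13, 2)
  16P = (7, 16)
  17P = (5, 3)
Match found at i = 17.

k = 17


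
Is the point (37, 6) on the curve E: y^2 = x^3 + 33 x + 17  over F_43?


Check whether y^2 = x^3 + 33 x + 17 (mod 43) for (x, y) = (37, 6).
LHS: y^2 = 6^2 mod 43 = 36
RHS: x^3 + 33 x + 17 = 37^3 + 33*37 + 17 mod 43 = 33
LHS != RHS

No, not on the curve


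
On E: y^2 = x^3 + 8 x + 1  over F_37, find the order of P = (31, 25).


Compute successive multiples of P until we hit O:
  1P = (31, 25)
  2P = (22, 24)
  3P = (0, 36)
  4P = (33, 33)
  5P = (26, 32)
  6P = (16, 28)
  7P = (30, 34)
  8P = (20, 24)
  ... (continuing to 31P)
  31P = O

ord(P) = 31


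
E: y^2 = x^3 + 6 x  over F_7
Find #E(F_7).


For each x in F_7, count y with y^2 = x^3 + 6 x + 0 mod 7:
  x = 0: RHS = 0, y in [0]  -> 1 point(s)
  x = 1: RHS = 0, y in [0]  -> 1 point(s)
  x = 4: RHS = 4, y in [2, 5]  -> 2 point(s)
  x = 5: RHS = 1, y in [1, 6]  -> 2 point(s)
  x = 6: RHS = 0, y in [0]  -> 1 point(s)
Affine points: 7. Add the point at infinity: total = 8.

#E(F_7) = 8


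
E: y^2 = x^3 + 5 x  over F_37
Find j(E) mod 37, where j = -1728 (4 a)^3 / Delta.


Delta = -16(4 a^3 + 27 b^2) mod 37 = 29
-1728 * (4 a)^3 = -1728 * (4*5)^3 mod 37 = 14
j = 14 * 29^(-1) mod 37 = 26

j = 26 (mod 37)


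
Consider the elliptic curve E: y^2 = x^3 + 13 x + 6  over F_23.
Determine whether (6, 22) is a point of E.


Check whether y^2 = x^3 + 13 x + 6 (mod 23) for (x, y) = (6, 22).
LHS: y^2 = 22^2 mod 23 = 1
RHS: x^3 + 13 x + 6 = 6^3 + 13*6 + 6 mod 23 = 1
LHS = RHS

Yes, on the curve


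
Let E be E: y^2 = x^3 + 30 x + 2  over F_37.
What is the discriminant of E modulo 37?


4 a^3 + 27 b^2 = 4*30^3 + 27*2^2 = 108000 + 108 = 108108
Delta = -16 * (108108) = -1729728
Delta mod 37 = 22

Delta = 22 (mod 37)


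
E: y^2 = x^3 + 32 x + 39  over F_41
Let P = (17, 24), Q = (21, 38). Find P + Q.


P != Q, so use the chord formula.
s = (y2 - y1) / (x2 - x1) = (14) / (4) mod 41 = 24
x3 = s^2 - x1 - x2 mod 41 = 24^2 - 17 - 21 = 5
y3 = s (x1 - x3) - y1 mod 41 = 24 * (17 - 5) - 24 = 18

P + Q = (5, 18)


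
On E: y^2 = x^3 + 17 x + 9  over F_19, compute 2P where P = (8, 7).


Doubling: s = (3 x1^2 + a) / (2 y1)
s = (3*8^2 + 17) / (2*7) mod 19 = 0
x3 = s^2 - 2 x1 mod 19 = 0^2 - 2*8 = 3
y3 = s (x1 - x3) - y1 mod 19 = 0 * (8 - 3) - 7 = 12

2P = (3, 12)


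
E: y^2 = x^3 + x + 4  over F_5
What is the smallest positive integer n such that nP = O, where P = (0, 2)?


Compute successive multiples of P until we hit O:
  1P = (0, 2)
  2P = (1, 4)
  3P = (3, 2)
  4P = (2, 3)
  5P = (2, 2)
  6P = (3, 3)
  7P = (1, 1)
  8P = (0, 3)
  ... (continuing to 9P)
  9P = O

ord(P) = 9


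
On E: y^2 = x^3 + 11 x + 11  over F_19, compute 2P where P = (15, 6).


k = 2 = 10_2 (binary, LSB first: 01)
Double-and-add from P = (15, 6):
  bit 0 = 0: acc unchanged = O
  bit 1 = 1: acc = O + (17, 0) = (17, 0)

2P = (17, 0)


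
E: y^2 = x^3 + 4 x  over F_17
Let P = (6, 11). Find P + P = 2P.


Doubling: s = (3 x1^2 + a) / (2 y1)
s = (3*6^2 + 4) / (2*11) mod 17 = 2
x3 = s^2 - 2 x1 mod 17 = 2^2 - 2*6 = 9
y3 = s (x1 - x3) - y1 mod 17 = 2 * (6 - 9) - 11 = 0

2P = (9, 0)


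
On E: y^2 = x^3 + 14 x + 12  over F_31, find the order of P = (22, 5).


Compute successive multiples of P until we hit O:
  1P = (22, 5)
  2P = (3, 9)
  3P = (13, 29)
  4P = (10, 25)
  5P = (19, 21)
  6P = (15, 30)
  7P = (27, 4)
  8P = (18, 19)
  ... (continuing to 41P)
  41P = O

ord(P) = 41


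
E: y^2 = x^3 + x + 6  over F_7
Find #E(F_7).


For each x in F_7, count y with y^2 = x^3 + 1 x + 6 mod 7:
  x = 1: RHS = 1, y in [1, 6]  -> 2 point(s)
  x = 2: RHS = 2, y in [3, 4]  -> 2 point(s)
  x = 3: RHS = 1, y in [1, 6]  -> 2 point(s)
  x = 4: RHS = 4, y in [2, 5]  -> 2 point(s)
  x = 6: RHS = 4, y in [2, 5]  -> 2 point(s)
Affine points: 10. Add the point at infinity: total = 11.

#E(F_7) = 11


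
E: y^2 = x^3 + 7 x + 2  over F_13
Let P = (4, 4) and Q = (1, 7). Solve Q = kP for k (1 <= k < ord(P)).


Enumerate multiples of P until we hit Q = (1, 7):
  1P = (4, 4)
  2P = (9, 12)
  3P = (1, 6)
  4P = (7, 11)
  5P = (6, 0)
  6P = (7, 2)
  7P = (1, 7)
Match found at i = 7.

k = 7


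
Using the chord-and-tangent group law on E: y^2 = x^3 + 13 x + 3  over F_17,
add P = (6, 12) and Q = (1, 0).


P != Q, so use the chord formula.
s = (y2 - y1) / (x2 - x1) = (5) / (12) mod 17 = 16
x3 = s^2 - x1 - x2 mod 17 = 16^2 - 6 - 1 = 11
y3 = s (x1 - x3) - y1 mod 17 = 16 * (6 - 11) - 12 = 10

P + Q = (11, 10)


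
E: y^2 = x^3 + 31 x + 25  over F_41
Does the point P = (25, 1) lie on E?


Check whether y^2 = x^3 + 31 x + 25 (mod 41) for (x, y) = (25, 1).
LHS: y^2 = 1^2 mod 41 = 1
RHS: x^3 + 31 x + 25 = 25^3 + 31*25 + 25 mod 41 = 25
LHS != RHS

No, not on the curve


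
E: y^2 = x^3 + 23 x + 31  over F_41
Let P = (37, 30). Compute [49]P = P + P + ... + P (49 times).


k = 49 = 110001_2 (binary, LSB first: 100011)
Double-and-add from P = (37, 30):
  bit 0 = 1: acc = O + (37, 30) = (37, 30)
  bit 1 = 0: acc unchanged = (37, 30)
  bit 2 = 0: acc unchanged = (37, 30)
  bit 3 = 0: acc unchanged = (37, 30)
  bit 4 = 1: acc = (37, 30) + (36, 23) = (17, 28)
  bit 5 = 1: acc = (17, 28) + (35, 13) = (25, 6)

49P = (25, 6)


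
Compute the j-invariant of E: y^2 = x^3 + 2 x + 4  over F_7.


Delta = -16(4 a^3 + 27 b^2) mod 7 = 3
-1728 * (4 a)^3 = -1728 * (4*2)^3 mod 7 = 1
j = 1 * 3^(-1) mod 7 = 5

j = 5 (mod 7)


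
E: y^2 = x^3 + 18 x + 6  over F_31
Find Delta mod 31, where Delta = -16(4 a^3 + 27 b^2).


4 a^3 + 27 b^2 = 4*18^3 + 27*6^2 = 23328 + 972 = 24300
Delta = -16 * (24300) = -388800
Delta mod 31 = 2

Delta = 2 (mod 31)


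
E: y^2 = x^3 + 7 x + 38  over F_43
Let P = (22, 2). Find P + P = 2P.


Doubling: s = (3 x1^2 + a) / (2 y1)
s = (3*22^2 + 7) / (2*2) mod 43 = 10
x3 = s^2 - 2 x1 mod 43 = 10^2 - 2*22 = 13
y3 = s (x1 - x3) - y1 mod 43 = 10 * (22 - 13) - 2 = 2

2P = (13, 2)


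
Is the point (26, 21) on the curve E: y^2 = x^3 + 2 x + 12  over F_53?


Check whether y^2 = x^3 + 2 x + 12 (mod 53) for (x, y) = (26, 21).
LHS: y^2 = 21^2 mod 53 = 17
RHS: x^3 + 2 x + 12 = 26^3 + 2*26 + 12 mod 53 = 44
LHS != RHS

No, not on the curve


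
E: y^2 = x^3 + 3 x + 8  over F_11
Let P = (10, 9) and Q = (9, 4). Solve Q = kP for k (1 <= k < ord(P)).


Enumerate multiples of P until we hit Q = (9, 4):
  1P = (10, 9)
  2P = (7, 3)
  3P = (9, 4)
Match found at i = 3.

k = 3


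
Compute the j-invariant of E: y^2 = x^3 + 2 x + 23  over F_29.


Delta = -16(4 a^3 + 27 b^2) mod 29 = 2
-1728 * (4 a)^3 = -1728 * (4*2)^3 mod 29 = 25
j = 25 * 2^(-1) mod 29 = 27

j = 27 (mod 29)


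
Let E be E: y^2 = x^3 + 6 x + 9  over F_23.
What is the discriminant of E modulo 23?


4 a^3 + 27 b^2 = 4*6^3 + 27*9^2 = 864 + 2187 = 3051
Delta = -16 * (3051) = -48816
Delta mod 23 = 13

Delta = 13 (mod 23)


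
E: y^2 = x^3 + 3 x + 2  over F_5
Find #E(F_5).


For each x in F_5, count y with y^2 = x^3 + 3 x + 2 mod 5:
  x = 1: RHS = 1, y in [1, 4]  -> 2 point(s)
  x = 2: RHS = 1, y in [1, 4]  -> 2 point(s)
Affine points: 4. Add the point at infinity: total = 5.

#E(F_5) = 5


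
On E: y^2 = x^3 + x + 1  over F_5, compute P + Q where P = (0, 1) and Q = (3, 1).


P != Q, so use the chord formula.
s = (y2 - y1) / (x2 - x1) = (0) / (3) mod 5 = 0
x3 = s^2 - x1 - x2 mod 5 = 0^2 - 0 - 3 = 2
y3 = s (x1 - x3) - y1 mod 5 = 0 * (0 - 2) - 1 = 4

P + Q = (2, 4)


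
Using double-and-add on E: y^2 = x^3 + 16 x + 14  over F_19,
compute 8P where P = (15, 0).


k = 8 = 1000_2 (binary, LSB first: 0001)
Double-and-add from P = (15, 0):
  bit 0 = 0: acc unchanged = O
  bit 1 = 0: acc unchanged = O
  bit 2 = 0: acc unchanged = O
  bit 3 = 1: acc = O + O = O

8P = O


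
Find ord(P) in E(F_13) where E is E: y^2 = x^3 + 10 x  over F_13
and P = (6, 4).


Compute successive multiples of P until we hit O:
  1P = (6, 4)
  2P = (0, 0)
  3P = (6, 9)
  4P = O

ord(P) = 4


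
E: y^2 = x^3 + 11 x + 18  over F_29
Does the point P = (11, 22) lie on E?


Check whether y^2 = x^3 + 11 x + 18 (mod 29) for (x, y) = (11, 22).
LHS: y^2 = 22^2 mod 29 = 20
RHS: x^3 + 11 x + 18 = 11^3 + 11*11 + 18 mod 29 = 20
LHS = RHS

Yes, on the curve


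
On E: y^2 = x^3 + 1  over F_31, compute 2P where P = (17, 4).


Doubling: s = (3 x1^2 + a) / (2 y1)
s = (3*17^2 + 0) / (2*4) mod 31 = 27
x3 = s^2 - 2 x1 mod 31 = 27^2 - 2*17 = 13
y3 = s (x1 - x3) - y1 mod 31 = 27 * (17 - 13) - 4 = 11

2P = (13, 11)


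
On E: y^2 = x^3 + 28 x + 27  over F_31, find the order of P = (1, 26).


Compute successive multiples of P until we hit O:
  1P = (1, 26)
  2P = (29, 5)
  3P = (19, 3)
  4P = (20, 0)
  5P = (19, 28)
  6P = (29, 26)
  7P = (1, 5)
  8P = O

ord(P) = 8


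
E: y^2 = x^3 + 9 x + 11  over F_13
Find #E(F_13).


For each x in F_13, count y with y^2 = x^3 + 9 x + 11 mod 13:
  x = 3: RHS = 0, y in [0]  -> 1 point(s)
  x = 5: RHS = 12, y in [5, 8]  -> 2 point(s)
  x = 7: RHS = 1, y in [1, 12]  -> 2 point(s)
  x = 8: RHS = 10, y in [6, 7]  -> 2 point(s)
  x = 10: RHS = 9, y in [3, 10]  -> 2 point(s)
  x = 12: RHS = 1, y in [1, 12]  -> 2 point(s)
Affine points: 11. Add the point at infinity: total = 12.

#E(F_13) = 12


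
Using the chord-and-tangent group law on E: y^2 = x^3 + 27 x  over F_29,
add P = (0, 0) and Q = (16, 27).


P != Q, so use the chord formula.
s = (y2 - y1) / (x2 - x1) = (27) / (16) mod 29 = 18
x3 = s^2 - x1 - x2 mod 29 = 18^2 - 0 - 16 = 18
y3 = s (x1 - x3) - y1 mod 29 = 18 * (0 - 18) - 0 = 24

P + Q = (18, 24)


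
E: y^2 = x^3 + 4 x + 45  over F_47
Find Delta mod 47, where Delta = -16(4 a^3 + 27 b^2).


4 a^3 + 27 b^2 = 4*4^3 + 27*45^2 = 256 + 54675 = 54931
Delta = -16 * (54931) = -878896
Delta mod 47 = 4

Delta = 4 (mod 47)


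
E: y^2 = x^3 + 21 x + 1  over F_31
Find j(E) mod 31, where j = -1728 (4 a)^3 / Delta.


Delta = -16(4 a^3 + 27 b^2) mod 31 = 18
-1728 * (4 a)^3 = -1728 * (4*21)^3 mod 31 = 27
j = 27 * 18^(-1) mod 31 = 17

j = 17 (mod 31)


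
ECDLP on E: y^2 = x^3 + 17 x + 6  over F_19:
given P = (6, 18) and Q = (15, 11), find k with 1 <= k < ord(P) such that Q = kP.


Enumerate multiples of P until we hit Q = (15, 11):
  1P = (6, 18)
  2P = (4, 9)
  3P = (15, 8)
  4P = (18, 8)
  5P = (11, 2)
  6P = (13, 12)
  7P = (5, 11)
  8P = (0, 5)
  9P = (14, 9)
  10P = (16, 17)
  11P = (1, 10)
  12P = (10, 6)
  13P = (12, 0)
  14P = (10, 13)
  15P = (1, 9)
  16P = (16, 2)
  17P = (14, 10)
  18P = (0, 14)
  19P = (5, 8)
  20P = (13, 7)
  21P = (11, 17)
  22P = (18, 11)
  23P = (15, 11)
Match found at i = 23.

k = 23


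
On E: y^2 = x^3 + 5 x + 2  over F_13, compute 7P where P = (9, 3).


k = 7 = 111_2 (binary, LSB first: 111)
Double-and-add from P = (9, 3):
  bit 0 = 1: acc = O + (9, 3) = (9, 3)
  bit 1 = 1: acc = (9, 3) + (12, 3) = (5, 10)
  bit 2 = 1: acc = (5, 10) + (11, 7) = (7, 4)

7P = (7, 4)


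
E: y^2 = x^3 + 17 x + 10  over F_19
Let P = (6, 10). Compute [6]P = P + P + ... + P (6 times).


k = 6 = 110_2 (binary, LSB first: 011)
Double-and-add from P = (6, 10):
  bit 0 = 0: acc unchanged = O
  bit 1 = 1: acc = O + (14, 16) = (14, 16)
  bit 2 = 1: acc = (14, 16) + (15, 12) = (6, 9)

6P = (6, 9)


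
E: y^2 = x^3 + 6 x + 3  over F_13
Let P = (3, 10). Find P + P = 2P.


Doubling: s = (3 x1^2 + a) / (2 y1)
s = (3*3^2 + 6) / (2*10) mod 13 = 1
x3 = s^2 - 2 x1 mod 13 = 1^2 - 2*3 = 8
y3 = s (x1 - x3) - y1 mod 13 = 1 * (3 - 8) - 10 = 11

2P = (8, 11)


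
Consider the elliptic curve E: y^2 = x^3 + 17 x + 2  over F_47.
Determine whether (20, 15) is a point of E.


Check whether y^2 = x^3 + 17 x + 2 (mod 47) for (x, y) = (20, 15).
LHS: y^2 = 15^2 mod 47 = 37
RHS: x^3 + 17 x + 2 = 20^3 + 17*20 + 2 mod 47 = 23
LHS != RHS

No, not on the curve


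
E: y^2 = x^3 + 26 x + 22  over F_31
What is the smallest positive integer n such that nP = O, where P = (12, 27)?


Compute successive multiples of P until we hit O:
  1P = (12, 27)
  2P = (16, 16)
  3P = (28, 17)
  4P = (19, 20)
  5P = (1, 24)
  6P = (15, 6)
  7P = (22, 12)
  8P = (7, 12)
  ... (continuing to 27P)
  27P = O

ord(P) = 27


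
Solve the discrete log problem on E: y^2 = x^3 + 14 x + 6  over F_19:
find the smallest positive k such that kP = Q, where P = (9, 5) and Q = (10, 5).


Enumerate multiples of P until we hit Q = (10, 5):
  1P = (9, 5)
  2P = (2, 2)
  3P = (14, 1)
  4P = (5, 7)
  5P = (10, 5)
Match found at i = 5.

k = 5


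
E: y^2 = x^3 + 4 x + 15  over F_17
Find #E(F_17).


For each x in F_17, count y with y^2 = x^3 + 4 x + 15 mod 17:
  x = 0: RHS = 15, y in [7, 10]  -> 2 point(s)
  x = 6: RHS = 0, y in [0]  -> 1 point(s)
  x = 8: RHS = 15, y in [7, 10]  -> 2 point(s)
  x = 9: RHS = 15, y in [7, 10]  -> 2 point(s)
  x = 10: RHS = 1, y in [1, 16]  -> 2 point(s)
  x = 11: RHS = 13, y in [8, 9]  -> 2 point(s)
  x = 15: RHS = 16, y in [4, 13]  -> 2 point(s)
Affine points: 13. Add the point at infinity: total = 14.

#E(F_17) = 14


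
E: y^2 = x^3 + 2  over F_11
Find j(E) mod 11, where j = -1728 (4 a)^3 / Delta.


Delta = -16(4 a^3 + 27 b^2) mod 11 = 10
-1728 * (4 a)^3 = -1728 * (4*0)^3 mod 11 = 0
j = 0 * 10^(-1) mod 11 = 0

j = 0 (mod 11)


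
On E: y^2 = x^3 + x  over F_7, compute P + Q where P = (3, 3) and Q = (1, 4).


P != Q, so use the chord formula.
s = (y2 - y1) / (x2 - x1) = (1) / (5) mod 7 = 3
x3 = s^2 - x1 - x2 mod 7 = 3^2 - 3 - 1 = 5
y3 = s (x1 - x3) - y1 mod 7 = 3 * (3 - 5) - 3 = 5

P + Q = (5, 5)


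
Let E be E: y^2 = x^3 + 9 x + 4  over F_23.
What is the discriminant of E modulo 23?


4 a^3 + 27 b^2 = 4*9^3 + 27*4^2 = 2916 + 432 = 3348
Delta = -16 * (3348) = -53568
Delta mod 23 = 22

Delta = 22 (mod 23)


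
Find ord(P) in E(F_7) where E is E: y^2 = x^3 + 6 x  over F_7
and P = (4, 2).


Compute successive multiples of P until we hit O:
  1P = (4, 2)
  2P = (1, 0)
  3P = (4, 5)
  4P = O

ord(P) = 4


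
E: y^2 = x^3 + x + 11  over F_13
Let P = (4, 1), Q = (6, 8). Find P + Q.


P != Q, so use the chord formula.
s = (y2 - y1) / (x2 - x1) = (7) / (2) mod 13 = 10
x3 = s^2 - x1 - x2 mod 13 = 10^2 - 4 - 6 = 12
y3 = s (x1 - x3) - y1 mod 13 = 10 * (4 - 12) - 1 = 10

P + Q = (12, 10)


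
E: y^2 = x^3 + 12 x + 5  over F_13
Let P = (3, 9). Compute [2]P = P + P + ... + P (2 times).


k = 2 = 10_2 (binary, LSB first: 01)
Double-and-add from P = (3, 9):
  bit 0 = 0: acc unchanged = O
  bit 1 = 1: acc = O + (7, 4) = (7, 4)

2P = (7, 4)


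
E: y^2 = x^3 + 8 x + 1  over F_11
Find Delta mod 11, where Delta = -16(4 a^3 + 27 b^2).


4 a^3 + 27 b^2 = 4*8^3 + 27*1^2 = 2048 + 27 = 2075
Delta = -16 * (2075) = -33200
Delta mod 11 = 9

Delta = 9 (mod 11)


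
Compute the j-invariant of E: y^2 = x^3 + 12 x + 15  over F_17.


Delta = -16(4 a^3 + 27 b^2) mod 17 = 16
-1728 * (4 a)^3 = -1728 * (4*12)^3 mod 17 = 8
j = 8 * 16^(-1) mod 17 = 9

j = 9 (mod 17)


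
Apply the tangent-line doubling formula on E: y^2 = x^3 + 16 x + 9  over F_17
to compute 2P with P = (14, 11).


Doubling: s = (3 x1^2 + a) / (2 y1)
s = (3*14^2 + 16) / (2*11) mod 17 = 12
x3 = s^2 - 2 x1 mod 17 = 12^2 - 2*14 = 14
y3 = s (x1 - x3) - y1 mod 17 = 12 * (14 - 14) - 11 = 6

2P = (14, 6)


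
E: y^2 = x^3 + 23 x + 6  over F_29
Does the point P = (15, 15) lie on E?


Check whether y^2 = x^3 + 23 x + 6 (mod 29) for (x, y) = (15, 15).
LHS: y^2 = 15^2 mod 29 = 22
RHS: x^3 + 23 x + 6 = 15^3 + 23*15 + 6 mod 29 = 14
LHS != RHS

No, not on the curve


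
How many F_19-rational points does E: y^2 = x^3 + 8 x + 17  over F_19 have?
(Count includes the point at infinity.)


For each x in F_19, count y with y^2 = x^3 + 8 x + 17 mod 19:
  x = 0: RHS = 17, y in [6, 13]  -> 2 point(s)
  x = 1: RHS = 7, y in [8, 11]  -> 2 point(s)
  x = 3: RHS = 11, y in [7, 12]  -> 2 point(s)
  x = 5: RHS = 11, y in [7, 12]  -> 2 point(s)
  x = 7: RHS = 17, y in [6, 13]  -> 2 point(s)
  x = 8: RHS = 4, y in [2, 17]  -> 2 point(s)
  x = 9: RHS = 1, y in [1, 18]  -> 2 point(s)
  x = 11: RHS = 11, y in [7, 12]  -> 2 point(s)
  x = 12: RHS = 17, y in [6, 13]  -> 2 point(s)
  x = 13: RHS = 0, y in [0]  -> 1 point(s)
  x = 14: RHS = 4, y in [2, 17]  -> 2 point(s)
  x = 15: RHS = 16, y in [4, 15]  -> 2 point(s)
  x = 16: RHS = 4, y in [2, 17]  -> 2 point(s)
Affine points: 25. Add the point at infinity: total = 26.

#E(F_19) = 26


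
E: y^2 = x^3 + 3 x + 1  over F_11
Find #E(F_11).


For each x in F_11, count y with y^2 = x^3 + 3 x + 1 mod 11:
  x = 0: RHS = 1, y in [1, 10]  -> 2 point(s)
  x = 1: RHS = 5, y in [4, 7]  -> 2 point(s)
  x = 2: RHS = 4, y in [2, 9]  -> 2 point(s)
  x = 3: RHS = 4, y in [2, 9]  -> 2 point(s)
  x = 4: RHS = 0, y in [0]  -> 1 point(s)
  x = 5: RHS = 9, y in [3, 8]  -> 2 point(s)
  x = 6: RHS = 4, y in [2, 9]  -> 2 point(s)
  x = 8: RHS = 9, y in [3, 8]  -> 2 point(s)
  x = 9: RHS = 9, y in [3, 8]  -> 2 point(s)
Affine points: 17. Add the point at infinity: total = 18.

#E(F_11) = 18


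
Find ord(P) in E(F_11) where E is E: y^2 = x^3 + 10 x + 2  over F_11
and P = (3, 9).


Compute successive multiples of P until we hit O:
  1P = (3, 9)
  2P = (6, 5)
  3P = (5, 1)
  4P = (8, 0)
  5P = (5, 10)
  6P = (6, 6)
  7P = (3, 2)
  8P = O

ord(P) = 8


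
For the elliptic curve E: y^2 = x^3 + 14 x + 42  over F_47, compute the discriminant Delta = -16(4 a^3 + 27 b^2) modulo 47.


4 a^3 + 27 b^2 = 4*14^3 + 27*42^2 = 10976 + 47628 = 58604
Delta = -16 * (58604) = -937664
Delta mod 47 = 33

Delta = 33 (mod 47)


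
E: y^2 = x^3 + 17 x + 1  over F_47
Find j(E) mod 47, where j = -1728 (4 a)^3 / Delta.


Delta = -16(4 a^3 + 27 b^2) mod 47 = 36
-1728 * (4 a)^3 = -1728 * (4*17)^3 mod 47 = 22
j = 22 * 36^(-1) mod 47 = 45

j = 45 (mod 47)


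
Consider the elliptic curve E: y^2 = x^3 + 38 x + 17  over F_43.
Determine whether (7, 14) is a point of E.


Check whether y^2 = x^3 + 38 x + 17 (mod 43) for (x, y) = (7, 14).
LHS: y^2 = 14^2 mod 43 = 24
RHS: x^3 + 38 x + 17 = 7^3 + 38*7 + 17 mod 43 = 24
LHS = RHS

Yes, on the curve


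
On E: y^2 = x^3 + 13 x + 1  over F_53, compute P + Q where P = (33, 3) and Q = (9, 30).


P != Q, so use the chord formula.
s = (y2 - y1) / (x2 - x1) = (27) / (29) mod 53 = 32
x3 = s^2 - x1 - x2 mod 53 = 32^2 - 33 - 9 = 28
y3 = s (x1 - x3) - y1 mod 53 = 32 * (33 - 28) - 3 = 51

P + Q = (28, 51)


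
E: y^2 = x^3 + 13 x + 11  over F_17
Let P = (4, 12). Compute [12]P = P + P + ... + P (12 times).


k = 12 = 1100_2 (binary, LSB first: 0011)
Double-and-add from P = (4, 12):
  bit 0 = 0: acc unchanged = O
  bit 1 = 0: acc unchanged = O
  bit 2 = 1: acc = O + (1, 5) = (1, 5)
  bit 3 = 1: acc = (1, 5) + (6, 4) = (8, 10)

12P = (8, 10)


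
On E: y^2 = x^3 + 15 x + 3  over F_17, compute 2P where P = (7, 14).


Doubling: s = (3 x1^2 + a) / (2 y1)
s = (3*7^2 + 15) / (2*14) mod 17 = 7
x3 = s^2 - 2 x1 mod 17 = 7^2 - 2*7 = 1
y3 = s (x1 - x3) - y1 mod 17 = 7 * (7 - 1) - 14 = 11

2P = (1, 11)


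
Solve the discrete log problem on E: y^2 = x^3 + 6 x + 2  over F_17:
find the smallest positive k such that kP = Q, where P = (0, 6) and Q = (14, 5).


Enumerate multiples of P until we hit Q = (14, 5):
  1P = (0, 6)
  2P = (13, 13)
  3P = (6, 13)
  4P = (10, 5)
  5P = (15, 4)
  6P = (3, 8)
  7P = (5, 2)
  8P = (14, 12)
  9P = (7, 8)
  10P = (8, 16)
  11P = (1, 14)
  12P = (12, 0)
  13P = (1, 3)
  14P = (8, 1)
  15P = (7, 9)
  16P = (14, 5)
Match found at i = 16.

k = 16


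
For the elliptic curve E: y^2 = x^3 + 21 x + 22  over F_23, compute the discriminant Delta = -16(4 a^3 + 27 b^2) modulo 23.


4 a^3 + 27 b^2 = 4*21^3 + 27*22^2 = 37044 + 13068 = 50112
Delta = -16 * (50112) = -801792
Delta mod 23 = 11

Delta = 11 (mod 23)


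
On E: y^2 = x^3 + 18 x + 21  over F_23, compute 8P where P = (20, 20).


k = 8 = 1000_2 (binary, LSB first: 0001)
Double-and-add from P = (20, 20):
  bit 0 = 0: acc unchanged = O
  bit 1 = 0: acc unchanged = O
  bit 2 = 0: acc unchanged = O
  bit 3 = 1: acc = O + (22, 5) = (22, 5)

8P = (22, 5)


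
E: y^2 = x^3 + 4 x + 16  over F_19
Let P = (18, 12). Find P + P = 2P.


Doubling: s = (3 x1^2 + a) / (2 y1)
s = (3*18^2 + 4) / (2*12) mod 19 = 9
x3 = s^2 - 2 x1 mod 19 = 9^2 - 2*18 = 7
y3 = s (x1 - x3) - y1 mod 19 = 9 * (18 - 7) - 12 = 11

2P = (7, 11)


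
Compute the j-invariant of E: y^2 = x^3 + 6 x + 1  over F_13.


Delta = -16(4 a^3 + 27 b^2) mod 13 = 5
-1728 * (4 a)^3 = -1728 * (4*6)^3 mod 13 = 5
j = 5 * 5^(-1) mod 13 = 1

j = 1 (mod 13)


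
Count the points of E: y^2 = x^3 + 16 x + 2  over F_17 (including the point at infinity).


For each x in F_17, count y with y^2 = x^3 + 16 x + 2 mod 17:
  x = 0: RHS = 2, y in [6, 11]  -> 2 point(s)
  x = 1: RHS = 2, y in [6, 11]  -> 2 point(s)
  x = 2: RHS = 8, y in [5, 12]  -> 2 point(s)
  x = 3: RHS = 9, y in [3, 14]  -> 2 point(s)
  x = 6: RHS = 8, y in [5, 12]  -> 2 point(s)
  x = 7: RHS = 15, y in [7, 10]  -> 2 point(s)
  x = 8: RHS = 13, y in [8, 9]  -> 2 point(s)
  x = 9: RHS = 8, y in [5, 12]  -> 2 point(s)
  x = 11: RHS = 13, y in [8, 9]  -> 2 point(s)
  x = 12: RHS = 1, y in [1, 16]  -> 2 point(s)
  x = 15: RHS = 13, y in [8, 9]  -> 2 point(s)
  x = 16: RHS = 2, y in [6, 11]  -> 2 point(s)
Affine points: 24. Add the point at infinity: total = 25.

#E(F_17) = 25


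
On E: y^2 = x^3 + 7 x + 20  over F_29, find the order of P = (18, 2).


Compute successive multiples of P until we hit O:
  1P = (18, 2)
  2P = (16, 9)
  3P = (0, 22)
  4P = (4, 5)
  5P = (14, 22)
  6P = (22, 18)
  7P = (5, 21)
  8P = (15, 7)
  ... (continuing to 19P)
  19P = O

ord(P) = 19


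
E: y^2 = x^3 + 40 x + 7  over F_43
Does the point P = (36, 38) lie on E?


Check whether y^2 = x^3 + 40 x + 7 (mod 43) for (x, y) = (36, 38).
LHS: y^2 = 38^2 mod 43 = 25
RHS: x^3 + 40 x + 7 = 36^3 + 40*36 + 7 mod 43 = 29
LHS != RHS

No, not on the curve


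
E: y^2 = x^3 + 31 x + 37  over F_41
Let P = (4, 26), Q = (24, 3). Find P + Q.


P != Q, so use the chord formula.
s = (y2 - y1) / (x2 - x1) = (18) / (20) mod 41 = 5
x3 = s^2 - x1 - x2 mod 41 = 5^2 - 4 - 24 = 38
y3 = s (x1 - x3) - y1 mod 41 = 5 * (4 - 38) - 26 = 9

P + Q = (38, 9)


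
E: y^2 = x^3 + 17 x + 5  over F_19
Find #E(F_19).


For each x in F_19, count y with y^2 = x^3 + 17 x + 5 mod 19:
  x = 0: RHS = 5, y in [9, 10]  -> 2 point(s)
  x = 1: RHS = 4, y in [2, 17]  -> 2 point(s)
  x = 2: RHS = 9, y in [3, 16]  -> 2 point(s)
  x = 3: RHS = 7, y in [8, 11]  -> 2 point(s)
  x = 4: RHS = 4, y in [2, 17]  -> 2 point(s)
  x = 5: RHS = 6, y in [5, 14]  -> 2 point(s)
  x = 6: RHS = 0, y in [0]  -> 1 point(s)
  x = 7: RHS = 11, y in [7, 12]  -> 2 point(s)
  x = 8: RHS = 7, y in [8, 11]  -> 2 point(s)
  x = 10: RHS = 16, y in [4, 15]  -> 2 point(s)
  x = 14: RHS = 4, y in [2, 17]  -> 2 point(s)
  x = 15: RHS = 6, y in [5, 14]  -> 2 point(s)
  x = 17: RHS = 1, y in [1, 18]  -> 2 point(s)
  x = 18: RHS = 6, y in [5, 14]  -> 2 point(s)
Affine points: 27. Add the point at infinity: total = 28.

#E(F_19) = 28
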